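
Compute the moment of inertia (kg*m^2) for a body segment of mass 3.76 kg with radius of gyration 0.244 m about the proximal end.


I = m * k^2
I = 3.76 * 0.244^2
k^2 = 0.0595
I = 0.2239


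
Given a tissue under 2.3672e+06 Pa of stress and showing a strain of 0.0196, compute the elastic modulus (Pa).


E = stress / strain
E = 2.3672e+06 / 0.0196
E = 1.2078e+08


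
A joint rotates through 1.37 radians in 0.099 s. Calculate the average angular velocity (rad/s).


omega = delta_theta / delta_t
omega = 1.37 / 0.099
omega = 13.8384


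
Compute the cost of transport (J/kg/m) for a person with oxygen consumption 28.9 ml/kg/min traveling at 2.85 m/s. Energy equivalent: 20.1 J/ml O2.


Power per kg = VO2 * 20.1 / 60
Power per kg = 28.9 * 20.1 / 60 = 9.6815 W/kg
Cost = power_per_kg / speed
Cost = 9.6815 / 2.85
Cost = 3.3970


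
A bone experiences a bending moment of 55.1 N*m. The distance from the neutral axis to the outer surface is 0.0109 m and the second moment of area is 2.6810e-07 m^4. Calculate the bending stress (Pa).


sigma = M * c / I
sigma = 55.1 * 0.0109 / 2.6810e-07
M * c = 0.6006
sigma = 2.2402e+06


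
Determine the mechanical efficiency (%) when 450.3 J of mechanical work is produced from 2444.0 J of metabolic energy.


eta = (W_mech / E_meta) * 100
eta = (450.3 / 2444.0) * 100
ratio = 0.1842
eta = 18.4247


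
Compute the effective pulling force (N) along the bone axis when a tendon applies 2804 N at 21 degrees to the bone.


F_eff = F_tendon * cos(theta)
theta = 21 deg = 0.3665 rad
cos(theta) = 0.9336
F_eff = 2804 * 0.9336
F_eff = 2617.7595


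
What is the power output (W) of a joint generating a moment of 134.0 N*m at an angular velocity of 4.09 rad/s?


P = M * omega
P = 134.0 * 4.09
P = 548.0600


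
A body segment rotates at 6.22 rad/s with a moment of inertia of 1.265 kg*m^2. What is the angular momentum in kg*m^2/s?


L = I * omega
L = 1.265 * 6.22
L = 7.8683


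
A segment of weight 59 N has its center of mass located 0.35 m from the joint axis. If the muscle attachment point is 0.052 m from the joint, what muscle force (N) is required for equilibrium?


F_muscle = W * d_load / d_muscle
F_muscle = 59 * 0.35 / 0.052
Numerator = 20.6500
F_muscle = 397.1154


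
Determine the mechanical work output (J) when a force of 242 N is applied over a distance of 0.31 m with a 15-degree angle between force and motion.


W = F * d * cos(theta)
theta = 15 deg = 0.2618 rad
cos(theta) = 0.9659
W = 242 * 0.31 * 0.9659
W = 72.4638


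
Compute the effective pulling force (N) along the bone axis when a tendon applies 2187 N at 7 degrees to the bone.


F_eff = F_tendon * cos(theta)
theta = 7 deg = 0.1222 rad
cos(theta) = 0.9925
F_eff = 2187 * 0.9925
F_eff = 2170.6984


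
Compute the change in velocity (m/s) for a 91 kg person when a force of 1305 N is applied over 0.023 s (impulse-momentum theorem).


J = F * dt = 1305 * 0.023 = 30.0150 N*s
delta_v = J / m
delta_v = 30.0150 / 91
delta_v = 0.3298


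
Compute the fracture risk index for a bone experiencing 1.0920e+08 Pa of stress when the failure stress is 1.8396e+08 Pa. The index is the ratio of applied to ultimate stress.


FRI = applied / ultimate
FRI = 1.0920e+08 / 1.8396e+08
FRI = 0.5936


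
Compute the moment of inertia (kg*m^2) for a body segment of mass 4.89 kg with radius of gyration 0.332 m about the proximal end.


I = m * k^2
I = 4.89 * 0.332^2
k^2 = 0.1102
I = 0.5390


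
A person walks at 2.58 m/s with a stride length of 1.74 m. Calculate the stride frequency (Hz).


f = v / stride_length
f = 2.58 / 1.74
f = 1.4828


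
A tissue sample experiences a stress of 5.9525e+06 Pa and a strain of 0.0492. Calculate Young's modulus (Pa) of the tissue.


E = stress / strain
E = 5.9525e+06 / 0.0492
E = 1.2099e+08


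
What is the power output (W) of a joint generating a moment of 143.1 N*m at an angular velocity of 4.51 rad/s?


P = M * omega
P = 143.1 * 4.51
P = 645.3810


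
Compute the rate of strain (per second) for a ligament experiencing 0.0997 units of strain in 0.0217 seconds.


strain_rate = delta_strain / delta_t
strain_rate = 0.0997 / 0.0217
strain_rate = 4.5945


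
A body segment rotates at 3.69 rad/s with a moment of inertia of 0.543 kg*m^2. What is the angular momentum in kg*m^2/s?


L = I * omega
L = 0.543 * 3.69
L = 2.0037


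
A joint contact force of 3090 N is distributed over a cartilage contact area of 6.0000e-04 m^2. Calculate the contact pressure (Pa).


P = F / A
P = 3090 / 6.0000e-04
P = 5.1500e+06


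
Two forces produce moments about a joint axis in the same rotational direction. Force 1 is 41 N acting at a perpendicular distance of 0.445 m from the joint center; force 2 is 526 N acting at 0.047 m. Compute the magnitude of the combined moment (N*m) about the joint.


M = F1 * d1 + F2 * d2
M = 41 * 0.445 + 526 * 0.047
M = 18.2450 + 24.7220
M = 42.9670


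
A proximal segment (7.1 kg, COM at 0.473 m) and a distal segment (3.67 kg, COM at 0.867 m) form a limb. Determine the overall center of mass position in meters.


COM = (m1*x1 + m2*x2) / (m1 + m2)
COM = (7.1*0.473 + 3.67*0.867) / (7.1 + 3.67)
Numerator = 6.5402
Denominator = 10.7700
COM = 0.6073


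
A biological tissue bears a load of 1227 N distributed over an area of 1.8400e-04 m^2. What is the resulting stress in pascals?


stress = F / A
stress = 1227 / 1.8400e-04
stress = 6.6685e+06


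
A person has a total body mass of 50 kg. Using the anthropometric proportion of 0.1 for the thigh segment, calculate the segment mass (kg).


m_segment = body_mass * fraction
m_segment = 50 * 0.1
m_segment = 5.0000


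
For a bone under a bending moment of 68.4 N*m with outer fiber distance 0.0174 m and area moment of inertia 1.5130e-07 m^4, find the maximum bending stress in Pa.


sigma = M * c / I
sigma = 68.4 * 0.0174 / 1.5130e-07
M * c = 1.1902
sigma = 7.8662e+06


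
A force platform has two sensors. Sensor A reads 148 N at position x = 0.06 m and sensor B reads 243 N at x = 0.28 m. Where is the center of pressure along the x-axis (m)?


COP_x = (F1*x1 + F2*x2) / (F1 + F2)
COP_x = (148*0.06 + 243*0.28) / (148 + 243)
Numerator = 76.9200
Denominator = 391
COP_x = 0.1967


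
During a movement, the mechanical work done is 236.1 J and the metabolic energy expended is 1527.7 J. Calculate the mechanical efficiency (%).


eta = (W_mech / E_meta) * 100
eta = (236.1 / 1527.7) * 100
ratio = 0.1545
eta = 15.4546


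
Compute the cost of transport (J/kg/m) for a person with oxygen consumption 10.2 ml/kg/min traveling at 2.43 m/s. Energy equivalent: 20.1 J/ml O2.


Power per kg = VO2 * 20.1 / 60
Power per kg = 10.2 * 20.1 / 60 = 3.4170 W/kg
Cost = power_per_kg / speed
Cost = 3.4170 / 2.43
Cost = 1.4062


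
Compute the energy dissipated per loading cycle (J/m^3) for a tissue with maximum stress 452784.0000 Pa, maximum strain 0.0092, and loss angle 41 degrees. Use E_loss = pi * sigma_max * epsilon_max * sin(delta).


E_loss = pi * sigma_max * epsilon_max * sin(delta)
delta = 41 deg = 0.7156 rad
sin(delta) = 0.6561
E_loss = pi * 452784.0000 * 0.0092 * 0.6561
E_loss = 8585.6205


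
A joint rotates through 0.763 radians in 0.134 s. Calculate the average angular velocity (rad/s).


omega = delta_theta / delta_t
omega = 0.763 / 0.134
omega = 5.6940


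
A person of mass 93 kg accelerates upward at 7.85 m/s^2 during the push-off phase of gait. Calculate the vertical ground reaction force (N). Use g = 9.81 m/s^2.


GRF = m * (g + a)
GRF = 93 * (9.81 + 7.85)
GRF = 93 * 17.6600
GRF = 1642.3800


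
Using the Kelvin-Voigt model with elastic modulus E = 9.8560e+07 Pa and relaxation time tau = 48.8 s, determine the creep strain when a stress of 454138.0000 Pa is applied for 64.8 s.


epsilon(t) = (sigma/E) * (1 - exp(-t/tau))
sigma/E = 454138.0000 / 9.8560e+07 = 0.0046
exp(-t/tau) = exp(-64.8 / 48.8) = 0.2650
epsilon = 0.0046 * (1 - 0.2650)
epsilon = 0.0034


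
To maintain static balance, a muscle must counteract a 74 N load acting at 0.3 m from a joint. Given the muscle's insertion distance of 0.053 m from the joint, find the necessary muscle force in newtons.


F_muscle = W * d_load / d_muscle
F_muscle = 74 * 0.3 / 0.053
Numerator = 22.2000
F_muscle = 418.8679


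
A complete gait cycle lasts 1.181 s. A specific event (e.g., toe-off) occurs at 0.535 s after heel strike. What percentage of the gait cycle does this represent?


pct = (event_time / cycle_time) * 100
pct = (0.535 / 1.181) * 100
ratio = 0.4530
pct = 45.3006


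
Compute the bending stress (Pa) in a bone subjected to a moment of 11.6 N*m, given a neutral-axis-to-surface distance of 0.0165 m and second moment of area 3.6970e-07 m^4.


sigma = M * c / I
sigma = 11.6 * 0.0165 / 3.6970e-07
M * c = 0.1914
sigma = 517717.0679


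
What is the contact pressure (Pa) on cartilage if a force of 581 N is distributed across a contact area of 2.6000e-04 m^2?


P = F / A
P = 581 / 2.6000e-04
P = 2.2346e+06


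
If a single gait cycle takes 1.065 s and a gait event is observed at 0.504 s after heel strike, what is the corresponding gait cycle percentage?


pct = (event_time / cycle_time) * 100
pct = (0.504 / 1.065) * 100
ratio = 0.4732
pct = 47.3239


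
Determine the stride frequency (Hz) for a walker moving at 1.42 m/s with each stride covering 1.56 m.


f = v / stride_length
f = 1.42 / 1.56
f = 0.9103


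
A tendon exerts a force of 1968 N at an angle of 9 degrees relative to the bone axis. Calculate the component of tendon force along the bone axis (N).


F_eff = F_tendon * cos(theta)
theta = 9 deg = 0.1571 rad
cos(theta) = 0.9877
F_eff = 1968 * 0.9877
F_eff = 1943.7707


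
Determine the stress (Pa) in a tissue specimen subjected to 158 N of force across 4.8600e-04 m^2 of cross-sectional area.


stress = F / A
stress = 158 / 4.8600e-04
stress = 325102.8807


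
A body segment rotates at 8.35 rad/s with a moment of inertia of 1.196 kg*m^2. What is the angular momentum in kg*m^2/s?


L = I * omega
L = 1.196 * 8.35
L = 9.9866


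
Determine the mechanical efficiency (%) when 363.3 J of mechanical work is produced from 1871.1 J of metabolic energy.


eta = (W_mech / E_meta) * 100
eta = (363.3 / 1871.1) * 100
ratio = 0.1942
eta = 19.4164


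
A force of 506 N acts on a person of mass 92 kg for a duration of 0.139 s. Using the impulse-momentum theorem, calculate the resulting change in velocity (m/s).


J = F * dt = 506 * 0.139 = 70.3340 N*s
delta_v = J / m
delta_v = 70.3340 / 92
delta_v = 0.7645


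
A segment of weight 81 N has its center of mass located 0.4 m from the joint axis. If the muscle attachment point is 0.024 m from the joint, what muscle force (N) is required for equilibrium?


F_muscle = W * d_load / d_muscle
F_muscle = 81 * 0.4 / 0.024
Numerator = 32.4000
F_muscle = 1350.0000


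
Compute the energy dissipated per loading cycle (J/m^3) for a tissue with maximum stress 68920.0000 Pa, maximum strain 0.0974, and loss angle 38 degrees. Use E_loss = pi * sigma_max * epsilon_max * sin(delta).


E_loss = pi * sigma_max * epsilon_max * sin(delta)
delta = 38 deg = 0.6632 rad
sin(delta) = 0.6157
E_loss = pi * 68920.0000 * 0.0974 * 0.6157
E_loss = 12983.6284


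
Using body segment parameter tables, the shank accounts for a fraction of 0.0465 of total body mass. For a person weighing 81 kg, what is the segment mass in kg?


m_segment = body_mass * fraction
m_segment = 81 * 0.0465
m_segment = 3.7665


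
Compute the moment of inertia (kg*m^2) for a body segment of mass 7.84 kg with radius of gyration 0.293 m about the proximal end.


I = m * k^2
I = 7.84 * 0.293^2
k^2 = 0.0858
I = 0.6731


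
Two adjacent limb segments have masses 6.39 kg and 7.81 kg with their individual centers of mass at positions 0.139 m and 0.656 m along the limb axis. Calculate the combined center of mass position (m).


COM = (m1*x1 + m2*x2) / (m1 + m2)
COM = (6.39*0.139 + 7.81*0.656) / (6.39 + 7.81)
Numerator = 6.0116
Denominator = 14.2000
COM = 0.4234


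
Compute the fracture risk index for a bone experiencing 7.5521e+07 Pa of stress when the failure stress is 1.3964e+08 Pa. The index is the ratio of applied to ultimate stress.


FRI = applied / ultimate
FRI = 7.5521e+07 / 1.3964e+08
FRI = 0.5408


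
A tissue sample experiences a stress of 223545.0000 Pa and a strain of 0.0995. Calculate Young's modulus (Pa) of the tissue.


E = stress / strain
E = 223545.0000 / 0.0995
E = 2.2467e+06


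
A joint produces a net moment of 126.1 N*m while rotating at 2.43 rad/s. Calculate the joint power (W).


P = M * omega
P = 126.1 * 2.43
P = 306.4230


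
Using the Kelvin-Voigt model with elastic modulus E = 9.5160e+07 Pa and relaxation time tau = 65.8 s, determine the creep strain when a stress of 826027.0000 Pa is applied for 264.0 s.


epsilon(t) = (sigma/E) * (1 - exp(-t/tau))
sigma/E = 826027.0000 / 9.5160e+07 = 0.0087
exp(-t/tau) = exp(-264.0 / 65.8) = 0.0181
epsilon = 0.0087 * (1 - 0.0181)
epsilon = 0.0085


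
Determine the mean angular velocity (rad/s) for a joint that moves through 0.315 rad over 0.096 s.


omega = delta_theta / delta_t
omega = 0.315 / 0.096
omega = 3.2812


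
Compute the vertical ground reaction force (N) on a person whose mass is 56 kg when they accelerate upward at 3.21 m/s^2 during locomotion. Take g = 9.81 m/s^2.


GRF = m * (g + a)
GRF = 56 * (9.81 + 3.21)
GRF = 56 * 13.0200
GRF = 729.1200


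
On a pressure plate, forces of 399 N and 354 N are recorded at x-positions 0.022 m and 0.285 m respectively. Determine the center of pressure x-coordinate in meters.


COP_x = (F1*x1 + F2*x2) / (F1 + F2)
COP_x = (399*0.022 + 354*0.285) / (399 + 354)
Numerator = 109.6680
Denominator = 753
COP_x = 0.1456


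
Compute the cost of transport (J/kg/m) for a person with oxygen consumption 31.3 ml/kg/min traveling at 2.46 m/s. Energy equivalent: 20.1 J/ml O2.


Power per kg = VO2 * 20.1 / 60
Power per kg = 31.3 * 20.1 / 60 = 10.4855 W/kg
Cost = power_per_kg / speed
Cost = 10.4855 / 2.46
Cost = 4.2624


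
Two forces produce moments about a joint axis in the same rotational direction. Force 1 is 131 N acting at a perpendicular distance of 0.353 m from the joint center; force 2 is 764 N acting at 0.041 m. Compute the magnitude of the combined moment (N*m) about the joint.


M = F1 * d1 + F2 * d2
M = 131 * 0.353 + 764 * 0.041
M = 46.2430 + 31.3240
M = 77.5670


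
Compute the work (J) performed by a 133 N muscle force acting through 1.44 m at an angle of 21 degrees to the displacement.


W = F * d * cos(theta)
theta = 21 deg = 0.3665 rad
cos(theta) = 0.9336
W = 133 * 1.44 * 0.9336
W = 178.7993


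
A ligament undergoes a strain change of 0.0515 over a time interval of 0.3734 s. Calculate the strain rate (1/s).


strain_rate = delta_strain / delta_t
strain_rate = 0.0515 / 0.3734
strain_rate = 0.1379


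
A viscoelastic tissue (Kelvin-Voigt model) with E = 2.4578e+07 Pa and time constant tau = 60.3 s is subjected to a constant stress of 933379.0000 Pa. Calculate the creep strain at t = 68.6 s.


epsilon(t) = (sigma/E) * (1 - exp(-t/tau))
sigma/E = 933379.0000 / 2.4578e+07 = 0.0380
exp(-t/tau) = exp(-68.6 / 60.3) = 0.3206
epsilon = 0.0380 * (1 - 0.3206)
epsilon = 0.0258


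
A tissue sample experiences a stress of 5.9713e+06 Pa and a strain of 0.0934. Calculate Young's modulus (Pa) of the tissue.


E = stress / strain
E = 5.9713e+06 / 0.0934
E = 6.3933e+07


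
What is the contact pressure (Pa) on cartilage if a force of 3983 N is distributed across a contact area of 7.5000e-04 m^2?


P = F / A
P = 3983 / 7.5000e-04
P = 5.3107e+06


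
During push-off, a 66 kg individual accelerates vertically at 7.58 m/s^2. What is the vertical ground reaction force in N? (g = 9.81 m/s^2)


GRF = m * (g + a)
GRF = 66 * (9.81 + 7.58)
GRF = 66 * 17.3900
GRF = 1147.7400


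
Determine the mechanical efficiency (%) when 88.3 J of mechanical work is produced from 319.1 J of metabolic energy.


eta = (W_mech / E_meta) * 100
eta = (88.3 / 319.1) * 100
ratio = 0.2767
eta = 27.6716


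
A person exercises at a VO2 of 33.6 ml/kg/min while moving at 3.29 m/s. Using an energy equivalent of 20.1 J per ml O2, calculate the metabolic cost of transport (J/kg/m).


Power per kg = VO2 * 20.1 / 60
Power per kg = 33.6 * 20.1 / 60 = 11.2560 W/kg
Cost = power_per_kg / speed
Cost = 11.2560 / 3.29
Cost = 3.4213


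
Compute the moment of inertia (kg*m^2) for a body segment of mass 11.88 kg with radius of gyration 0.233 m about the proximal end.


I = m * k^2
I = 11.88 * 0.233^2
k^2 = 0.0543
I = 0.6450


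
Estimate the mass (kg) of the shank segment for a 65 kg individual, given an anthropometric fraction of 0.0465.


m_segment = body_mass * fraction
m_segment = 65 * 0.0465
m_segment = 3.0225


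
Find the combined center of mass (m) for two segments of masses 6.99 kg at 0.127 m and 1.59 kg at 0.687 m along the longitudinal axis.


COM = (m1*x1 + m2*x2) / (m1 + m2)
COM = (6.99*0.127 + 1.59*0.687) / (6.99 + 1.59)
Numerator = 1.9801
Denominator = 8.5800
COM = 0.2308


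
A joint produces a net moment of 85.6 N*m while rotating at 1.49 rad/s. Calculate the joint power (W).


P = M * omega
P = 85.6 * 1.49
P = 127.5440


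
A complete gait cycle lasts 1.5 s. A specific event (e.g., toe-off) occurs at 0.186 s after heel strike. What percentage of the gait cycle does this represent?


pct = (event_time / cycle_time) * 100
pct = (0.186 / 1.5) * 100
ratio = 0.1240
pct = 12.4000


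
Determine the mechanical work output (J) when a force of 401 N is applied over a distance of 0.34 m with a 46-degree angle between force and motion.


W = F * d * cos(theta)
theta = 46 deg = 0.8029 rad
cos(theta) = 0.6947
W = 401 * 0.34 * 0.6947
W = 94.7097


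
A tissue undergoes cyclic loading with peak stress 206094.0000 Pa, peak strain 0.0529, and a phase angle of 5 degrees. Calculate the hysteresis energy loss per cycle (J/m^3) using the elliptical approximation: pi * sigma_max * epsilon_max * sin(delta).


E_loss = pi * sigma_max * epsilon_max * sin(delta)
delta = 5 deg = 0.0873 rad
sin(delta) = 0.0872
E_loss = pi * 206094.0000 * 0.0529 * 0.0872
E_loss = 2985.1551


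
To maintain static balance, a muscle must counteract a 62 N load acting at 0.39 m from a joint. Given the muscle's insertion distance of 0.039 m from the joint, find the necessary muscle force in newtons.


F_muscle = W * d_load / d_muscle
F_muscle = 62 * 0.39 / 0.039
Numerator = 24.1800
F_muscle = 620.0000


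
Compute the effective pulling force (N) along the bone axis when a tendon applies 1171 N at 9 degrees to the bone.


F_eff = F_tendon * cos(theta)
theta = 9 deg = 0.1571 rad
cos(theta) = 0.9877
F_eff = 1171 * 0.9877
F_eff = 1156.5830


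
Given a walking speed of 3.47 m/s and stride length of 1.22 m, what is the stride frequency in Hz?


f = v / stride_length
f = 3.47 / 1.22
f = 2.8443


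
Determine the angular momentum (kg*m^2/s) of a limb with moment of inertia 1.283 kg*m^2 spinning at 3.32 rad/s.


L = I * omega
L = 1.283 * 3.32
L = 4.2596


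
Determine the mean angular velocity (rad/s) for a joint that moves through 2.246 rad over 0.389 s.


omega = delta_theta / delta_t
omega = 2.246 / 0.389
omega = 5.7738


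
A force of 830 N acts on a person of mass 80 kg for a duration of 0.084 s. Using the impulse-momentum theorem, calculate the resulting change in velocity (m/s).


J = F * dt = 830 * 0.084 = 69.7200 N*s
delta_v = J / m
delta_v = 69.7200 / 80
delta_v = 0.8715


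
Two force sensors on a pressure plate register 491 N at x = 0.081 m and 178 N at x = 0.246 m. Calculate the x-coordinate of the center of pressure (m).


COP_x = (F1*x1 + F2*x2) / (F1 + F2)
COP_x = (491*0.081 + 178*0.246) / (491 + 178)
Numerator = 83.5590
Denominator = 669
COP_x = 0.1249


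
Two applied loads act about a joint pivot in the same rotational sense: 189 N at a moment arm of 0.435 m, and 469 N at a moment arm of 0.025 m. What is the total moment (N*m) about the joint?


M = F1 * d1 + F2 * d2
M = 189 * 0.435 + 469 * 0.025
M = 82.2150 + 11.7250
M = 93.9400


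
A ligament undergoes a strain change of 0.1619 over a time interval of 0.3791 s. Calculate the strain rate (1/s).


strain_rate = delta_strain / delta_t
strain_rate = 0.1619 / 0.3791
strain_rate = 0.4271


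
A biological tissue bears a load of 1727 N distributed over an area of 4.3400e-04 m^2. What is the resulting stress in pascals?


stress = F / A
stress = 1727 / 4.3400e-04
stress = 3.9793e+06


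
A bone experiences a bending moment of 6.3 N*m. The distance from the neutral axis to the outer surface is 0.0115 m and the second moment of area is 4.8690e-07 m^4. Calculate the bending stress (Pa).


sigma = M * c / I
sigma = 6.3 * 0.0115 / 4.8690e-07
M * c = 0.0725
sigma = 148798.5213


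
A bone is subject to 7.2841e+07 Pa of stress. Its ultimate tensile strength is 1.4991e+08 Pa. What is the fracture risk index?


FRI = applied / ultimate
FRI = 7.2841e+07 / 1.4991e+08
FRI = 0.4859


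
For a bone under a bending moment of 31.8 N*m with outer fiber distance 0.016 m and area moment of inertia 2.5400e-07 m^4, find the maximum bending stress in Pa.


sigma = M * c / I
sigma = 31.8 * 0.016 / 2.5400e-07
M * c = 0.5088
sigma = 2.0031e+06


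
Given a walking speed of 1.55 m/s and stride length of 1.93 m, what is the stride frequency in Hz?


f = v / stride_length
f = 1.55 / 1.93
f = 0.8031


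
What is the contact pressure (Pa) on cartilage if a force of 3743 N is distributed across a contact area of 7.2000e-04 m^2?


P = F / A
P = 3743 / 7.2000e-04
P = 5.1986e+06


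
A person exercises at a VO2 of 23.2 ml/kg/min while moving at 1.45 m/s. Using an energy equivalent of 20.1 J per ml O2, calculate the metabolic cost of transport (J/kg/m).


Power per kg = VO2 * 20.1 / 60
Power per kg = 23.2 * 20.1 / 60 = 7.7720 W/kg
Cost = power_per_kg / speed
Cost = 7.7720 / 1.45
Cost = 5.3600


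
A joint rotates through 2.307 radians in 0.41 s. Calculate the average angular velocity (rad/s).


omega = delta_theta / delta_t
omega = 2.307 / 0.41
omega = 5.6268


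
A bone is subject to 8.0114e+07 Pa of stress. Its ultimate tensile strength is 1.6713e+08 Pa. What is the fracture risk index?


FRI = applied / ultimate
FRI = 8.0114e+07 / 1.6713e+08
FRI = 0.4794


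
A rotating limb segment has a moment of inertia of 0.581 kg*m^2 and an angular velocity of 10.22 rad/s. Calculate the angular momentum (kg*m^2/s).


L = I * omega
L = 0.581 * 10.22
L = 5.9378


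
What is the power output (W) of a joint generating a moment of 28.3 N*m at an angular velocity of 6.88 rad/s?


P = M * omega
P = 28.3 * 6.88
P = 194.7040


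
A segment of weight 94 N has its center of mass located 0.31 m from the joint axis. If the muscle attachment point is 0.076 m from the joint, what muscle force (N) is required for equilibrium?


F_muscle = W * d_load / d_muscle
F_muscle = 94 * 0.31 / 0.076
Numerator = 29.1400
F_muscle = 383.4211


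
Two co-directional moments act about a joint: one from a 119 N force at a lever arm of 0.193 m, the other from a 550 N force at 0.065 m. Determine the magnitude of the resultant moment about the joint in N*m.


M = F1 * d1 + F2 * d2
M = 119 * 0.193 + 550 * 0.065
M = 22.9670 + 35.7500
M = 58.7170


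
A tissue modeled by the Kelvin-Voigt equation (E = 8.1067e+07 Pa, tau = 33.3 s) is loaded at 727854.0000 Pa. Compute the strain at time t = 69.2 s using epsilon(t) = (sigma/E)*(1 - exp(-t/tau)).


epsilon(t) = (sigma/E) * (1 - exp(-t/tau))
sigma/E = 727854.0000 / 8.1067e+07 = 0.0090
exp(-t/tau) = exp(-69.2 / 33.3) = 0.1252
epsilon = 0.0090 * (1 - 0.1252)
epsilon = 0.0079


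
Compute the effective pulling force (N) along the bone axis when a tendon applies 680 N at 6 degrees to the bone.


F_eff = F_tendon * cos(theta)
theta = 6 deg = 0.1047 rad
cos(theta) = 0.9945
F_eff = 680 * 0.9945
F_eff = 676.2749


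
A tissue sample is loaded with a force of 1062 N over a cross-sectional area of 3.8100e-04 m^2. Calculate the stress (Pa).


stress = F / A
stress = 1062 / 3.8100e-04
stress = 2.7874e+06


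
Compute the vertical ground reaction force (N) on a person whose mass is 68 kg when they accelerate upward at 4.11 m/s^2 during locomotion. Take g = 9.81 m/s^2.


GRF = m * (g + a)
GRF = 68 * (9.81 + 4.11)
GRF = 68 * 13.9200
GRF = 946.5600


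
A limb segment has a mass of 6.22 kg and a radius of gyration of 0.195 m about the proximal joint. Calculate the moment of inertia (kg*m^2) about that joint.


I = m * k^2
I = 6.22 * 0.195^2
k^2 = 0.0380
I = 0.2365


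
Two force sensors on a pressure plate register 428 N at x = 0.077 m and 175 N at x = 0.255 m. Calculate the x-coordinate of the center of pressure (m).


COP_x = (F1*x1 + F2*x2) / (F1 + F2)
COP_x = (428*0.077 + 175*0.255) / (428 + 175)
Numerator = 77.5810
Denominator = 603
COP_x = 0.1287


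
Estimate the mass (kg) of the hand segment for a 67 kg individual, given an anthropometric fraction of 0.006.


m_segment = body_mass * fraction
m_segment = 67 * 0.006
m_segment = 0.4020


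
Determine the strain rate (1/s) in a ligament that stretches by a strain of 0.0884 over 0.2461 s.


strain_rate = delta_strain / delta_t
strain_rate = 0.0884 / 0.2461
strain_rate = 0.3592


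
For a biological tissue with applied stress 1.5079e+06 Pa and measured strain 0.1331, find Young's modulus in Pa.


E = stress / strain
E = 1.5079e+06 / 0.1331
E = 1.1329e+07


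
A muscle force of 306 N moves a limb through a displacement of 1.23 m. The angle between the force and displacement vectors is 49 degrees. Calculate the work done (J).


W = F * d * cos(theta)
theta = 49 deg = 0.8552 rad
cos(theta) = 0.6561
W = 306 * 1.23 * 0.6561
W = 246.9275


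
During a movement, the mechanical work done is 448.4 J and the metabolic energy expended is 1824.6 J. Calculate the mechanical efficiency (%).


eta = (W_mech / E_meta) * 100
eta = (448.4 / 1824.6) * 100
ratio = 0.2458
eta = 24.5752


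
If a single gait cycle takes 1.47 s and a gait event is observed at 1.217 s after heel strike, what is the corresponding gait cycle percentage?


pct = (event_time / cycle_time) * 100
pct = (1.217 / 1.47) * 100
ratio = 0.8279
pct = 82.7891


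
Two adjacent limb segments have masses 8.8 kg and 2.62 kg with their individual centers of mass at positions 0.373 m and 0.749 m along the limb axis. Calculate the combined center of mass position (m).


COM = (m1*x1 + m2*x2) / (m1 + m2)
COM = (8.8*0.373 + 2.62*0.749) / (8.8 + 2.62)
Numerator = 5.2448
Denominator = 11.4200
COM = 0.4593


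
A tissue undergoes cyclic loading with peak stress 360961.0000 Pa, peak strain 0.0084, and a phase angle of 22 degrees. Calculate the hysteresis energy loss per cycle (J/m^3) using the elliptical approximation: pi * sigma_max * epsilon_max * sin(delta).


E_loss = pi * sigma_max * epsilon_max * sin(delta)
delta = 22 deg = 0.3840 rad
sin(delta) = 0.3746
E_loss = pi * 360961.0000 * 0.0084 * 0.3746
E_loss = 3568.3287


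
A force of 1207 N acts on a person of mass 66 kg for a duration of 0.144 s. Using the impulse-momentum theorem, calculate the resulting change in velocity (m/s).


J = F * dt = 1207 * 0.144 = 173.8080 N*s
delta_v = J / m
delta_v = 173.8080 / 66
delta_v = 2.6335


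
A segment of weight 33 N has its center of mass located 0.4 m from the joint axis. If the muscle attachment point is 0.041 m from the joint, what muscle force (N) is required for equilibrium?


F_muscle = W * d_load / d_muscle
F_muscle = 33 * 0.4 / 0.041
Numerator = 13.2000
F_muscle = 321.9512


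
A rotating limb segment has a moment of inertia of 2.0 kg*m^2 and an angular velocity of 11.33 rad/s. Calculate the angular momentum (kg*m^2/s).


L = I * omega
L = 2.0 * 11.33
L = 22.6600


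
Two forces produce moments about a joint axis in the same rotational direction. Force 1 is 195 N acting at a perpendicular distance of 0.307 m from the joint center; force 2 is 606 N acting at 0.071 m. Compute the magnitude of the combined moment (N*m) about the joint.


M = F1 * d1 + F2 * d2
M = 195 * 0.307 + 606 * 0.071
M = 59.8650 + 43.0260
M = 102.8910


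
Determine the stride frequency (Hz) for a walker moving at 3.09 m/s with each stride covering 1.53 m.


f = v / stride_length
f = 3.09 / 1.53
f = 2.0196


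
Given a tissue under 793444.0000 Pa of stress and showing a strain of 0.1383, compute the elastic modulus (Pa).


E = stress / strain
E = 793444.0000 / 0.1383
E = 5.7371e+06


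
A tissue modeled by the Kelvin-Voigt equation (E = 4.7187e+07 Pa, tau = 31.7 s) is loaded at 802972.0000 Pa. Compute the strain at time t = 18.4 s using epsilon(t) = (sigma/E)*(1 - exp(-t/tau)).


epsilon(t) = (sigma/E) * (1 - exp(-t/tau))
sigma/E = 802972.0000 / 4.7187e+07 = 0.0170
exp(-t/tau) = exp(-18.4 / 31.7) = 0.5597
epsilon = 0.0170 * (1 - 0.5597)
epsilon = 0.0075


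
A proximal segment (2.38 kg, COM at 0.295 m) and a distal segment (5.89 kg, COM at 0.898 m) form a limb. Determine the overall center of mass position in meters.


COM = (m1*x1 + m2*x2) / (m1 + m2)
COM = (2.38*0.295 + 5.89*0.898) / (2.38 + 5.89)
Numerator = 5.9913
Denominator = 8.2700
COM = 0.7245


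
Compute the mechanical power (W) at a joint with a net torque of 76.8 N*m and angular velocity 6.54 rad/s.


P = M * omega
P = 76.8 * 6.54
P = 502.2720


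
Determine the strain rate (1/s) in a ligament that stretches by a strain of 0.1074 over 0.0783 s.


strain_rate = delta_strain / delta_t
strain_rate = 0.1074 / 0.0783
strain_rate = 1.3716


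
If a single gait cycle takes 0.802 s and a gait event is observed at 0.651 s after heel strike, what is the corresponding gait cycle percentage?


pct = (event_time / cycle_time) * 100
pct = (0.651 / 0.802) * 100
ratio = 0.8117
pct = 81.1721


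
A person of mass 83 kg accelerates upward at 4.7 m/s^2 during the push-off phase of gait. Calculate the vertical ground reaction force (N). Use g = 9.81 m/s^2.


GRF = m * (g + a)
GRF = 83 * (9.81 + 4.7)
GRF = 83 * 14.5100
GRF = 1204.3300


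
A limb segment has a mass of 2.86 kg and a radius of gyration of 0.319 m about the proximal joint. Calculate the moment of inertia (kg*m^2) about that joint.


I = m * k^2
I = 2.86 * 0.319^2
k^2 = 0.1018
I = 0.2910


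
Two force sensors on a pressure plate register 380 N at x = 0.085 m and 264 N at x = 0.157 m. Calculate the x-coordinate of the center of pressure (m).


COP_x = (F1*x1 + F2*x2) / (F1 + F2)
COP_x = (380*0.085 + 264*0.157) / (380 + 264)
Numerator = 73.7480
Denominator = 644
COP_x = 0.1145


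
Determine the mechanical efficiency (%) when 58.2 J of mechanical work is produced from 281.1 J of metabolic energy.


eta = (W_mech / E_meta) * 100
eta = (58.2 / 281.1) * 100
ratio = 0.2070
eta = 20.7044


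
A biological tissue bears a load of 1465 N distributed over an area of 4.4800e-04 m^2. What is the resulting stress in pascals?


stress = F / A
stress = 1465 / 4.4800e-04
stress = 3.2701e+06


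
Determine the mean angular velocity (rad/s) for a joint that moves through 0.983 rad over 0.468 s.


omega = delta_theta / delta_t
omega = 0.983 / 0.468
omega = 2.1004


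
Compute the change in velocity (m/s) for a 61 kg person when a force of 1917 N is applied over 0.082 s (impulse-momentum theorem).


J = F * dt = 1917 * 0.082 = 157.1940 N*s
delta_v = J / m
delta_v = 157.1940 / 61
delta_v = 2.5770


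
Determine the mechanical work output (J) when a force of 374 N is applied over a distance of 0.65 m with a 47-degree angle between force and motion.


W = F * d * cos(theta)
theta = 47 deg = 0.8203 rad
cos(theta) = 0.6820
W = 374 * 0.65 * 0.6820
W = 165.7938


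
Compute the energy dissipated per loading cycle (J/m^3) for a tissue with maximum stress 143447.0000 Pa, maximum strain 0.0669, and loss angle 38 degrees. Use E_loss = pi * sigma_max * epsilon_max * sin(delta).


E_loss = pi * sigma_max * epsilon_max * sin(delta)
delta = 38 deg = 0.6632 rad
sin(delta) = 0.6157
E_loss = pi * 143447.0000 * 0.0669 * 0.6157
E_loss = 18561.3448


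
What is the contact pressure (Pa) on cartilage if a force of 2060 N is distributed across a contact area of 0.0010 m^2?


P = F / A
P = 2060 / 0.0010
P = 2.0600e+06


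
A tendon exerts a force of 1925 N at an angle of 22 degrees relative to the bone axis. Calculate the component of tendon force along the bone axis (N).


F_eff = F_tendon * cos(theta)
theta = 22 deg = 0.3840 rad
cos(theta) = 0.9272
F_eff = 1925 * 0.9272
F_eff = 1784.8289


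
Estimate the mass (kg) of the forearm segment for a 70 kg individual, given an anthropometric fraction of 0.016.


m_segment = body_mass * fraction
m_segment = 70 * 0.016
m_segment = 1.1200


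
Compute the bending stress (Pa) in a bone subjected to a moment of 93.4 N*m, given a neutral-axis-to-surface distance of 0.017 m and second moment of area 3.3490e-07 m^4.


sigma = M * c / I
sigma = 93.4 * 0.017 / 3.3490e-07
M * c = 1.5878
sigma = 4.7411e+06


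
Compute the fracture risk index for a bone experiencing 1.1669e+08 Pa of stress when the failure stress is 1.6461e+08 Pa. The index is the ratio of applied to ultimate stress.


FRI = applied / ultimate
FRI = 1.1669e+08 / 1.6461e+08
FRI = 0.7089


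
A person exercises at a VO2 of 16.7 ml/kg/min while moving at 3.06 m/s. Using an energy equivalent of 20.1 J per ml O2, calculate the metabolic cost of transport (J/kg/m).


Power per kg = VO2 * 20.1 / 60
Power per kg = 16.7 * 20.1 / 60 = 5.5945 W/kg
Cost = power_per_kg / speed
Cost = 5.5945 / 3.06
Cost = 1.8283


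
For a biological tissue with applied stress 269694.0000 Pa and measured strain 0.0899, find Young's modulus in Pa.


E = stress / strain
E = 269694.0000 / 0.0899
E = 2.9999e+06


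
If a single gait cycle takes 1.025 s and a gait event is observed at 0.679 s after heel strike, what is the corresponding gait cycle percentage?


pct = (event_time / cycle_time) * 100
pct = (0.679 / 1.025) * 100
ratio = 0.6624
pct = 66.2439


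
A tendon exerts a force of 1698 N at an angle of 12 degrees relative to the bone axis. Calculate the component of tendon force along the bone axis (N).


F_eff = F_tendon * cos(theta)
theta = 12 deg = 0.2094 rad
cos(theta) = 0.9781
F_eff = 1698 * 0.9781
F_eff = 1660.8946


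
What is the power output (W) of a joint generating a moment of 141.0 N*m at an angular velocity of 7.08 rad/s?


P = M * omega
P = 141.0 * 7.08
P = 998.2800


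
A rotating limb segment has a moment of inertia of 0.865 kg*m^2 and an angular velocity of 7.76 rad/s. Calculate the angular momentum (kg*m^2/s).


L = I * omega
L = 0.865 * 7.76
L = 6.7124


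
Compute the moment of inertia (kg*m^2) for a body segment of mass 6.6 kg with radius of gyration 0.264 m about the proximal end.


I = m * k^2
I = 6.6 * 0.264^2
k^2 = 0.0697
I = 0.4600


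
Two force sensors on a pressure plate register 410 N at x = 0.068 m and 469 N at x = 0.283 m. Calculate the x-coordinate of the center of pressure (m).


COP_x = (F1*x1 + F2*x2) / (F1 + F2)
COP_x = (410*0.068 + 469*0.283) / (410 + 469)
Numerator = 160.6070
Denominator = 879
COP_x = 0.1827


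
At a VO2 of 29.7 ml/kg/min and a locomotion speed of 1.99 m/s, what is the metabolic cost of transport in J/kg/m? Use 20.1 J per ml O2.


Power per kg = VO2 * 20.1 / 60
Power per kg = 29.7 * 20.1 / 60 = 9.9495 W/kg
Cost = power_per_kg / speed
Cost = 9.9495 / 1.99
Cost = 4.9997


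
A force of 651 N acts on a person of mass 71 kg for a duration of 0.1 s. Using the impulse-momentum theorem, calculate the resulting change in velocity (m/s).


J = F * dt = 651 * 0.1 = 65.1000 N*s
delta_v = J / m
delta_v = 65.1000 / 71
delta_v = 0.9169


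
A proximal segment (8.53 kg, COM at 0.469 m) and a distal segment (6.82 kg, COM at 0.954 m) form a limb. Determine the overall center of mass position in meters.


COM = (m1*x1 + m2*x2) / (m1 + m2)
COM = (8.53*0.469 + 6.82*0.954) / (8.53 + 6.82)
Numerator = 10.5069
Denominator = 15.3500
COM = 0.6845


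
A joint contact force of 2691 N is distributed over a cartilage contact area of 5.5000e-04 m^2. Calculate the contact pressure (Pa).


P = F / A
P = 2691 / 5.5000e-04
P = 4.8927e+06


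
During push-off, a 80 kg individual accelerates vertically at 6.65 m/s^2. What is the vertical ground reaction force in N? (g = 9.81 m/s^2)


GRF = m * (g + a)
GRF = 80 * (9.81 + 6.65)
GRF = 80 * 16.4600
GRF = 1316.8000


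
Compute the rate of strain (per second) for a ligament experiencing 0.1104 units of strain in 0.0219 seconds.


strain_rate = delta_strain / delta_t
strain_rate = 0.1104 / 0.0219
strain_rate = 5.0411


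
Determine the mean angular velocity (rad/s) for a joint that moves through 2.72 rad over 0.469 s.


omega = delta_theta / delta_t
omega = 2.72 / 0.469
omega = 5.7996


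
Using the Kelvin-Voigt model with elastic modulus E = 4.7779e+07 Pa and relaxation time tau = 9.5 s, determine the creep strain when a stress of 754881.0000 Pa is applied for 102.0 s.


epsilon(t) = (sigma/E) * (1 - exp(-t/tau))
sigma/E = 754881.0000 / 4.7779e+07 = 0.0158
exp(-t/tau) = exp(-102.0 / 9.5) = 2.1729e-05
epsilon = 0.0158 * (1 - 2.1729e-05)
epsilon = 0.0158


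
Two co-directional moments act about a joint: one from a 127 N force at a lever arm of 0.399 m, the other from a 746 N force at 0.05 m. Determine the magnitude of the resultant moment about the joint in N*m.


M = F1 * d1 + F2 * d2
M = 127 * 0.399 + 746 * 0.05
M = 50.6730 + 37.3000
M = 87.9730


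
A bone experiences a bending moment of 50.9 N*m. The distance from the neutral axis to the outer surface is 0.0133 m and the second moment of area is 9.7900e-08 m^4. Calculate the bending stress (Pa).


sigma = M * c / I
sigma = 50.9 * 0.0133 / 9.7900e-08
M * c = 0.6770
sigma = 6.9149e+06


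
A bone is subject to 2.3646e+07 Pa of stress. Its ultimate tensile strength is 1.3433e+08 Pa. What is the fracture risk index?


FRI = applied / ultimate
FRI = 2.3646e+07 / 1.3433e+08
FRI = 0.1760


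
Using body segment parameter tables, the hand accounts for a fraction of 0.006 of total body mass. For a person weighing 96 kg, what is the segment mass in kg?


m_segment = body_mass * fraction
m_segment = 96 * 0.006
m_segment = 0.5760


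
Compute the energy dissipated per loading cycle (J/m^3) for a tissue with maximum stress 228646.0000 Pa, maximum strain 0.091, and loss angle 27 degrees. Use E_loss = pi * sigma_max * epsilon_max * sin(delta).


E_loss = pi * sigma_max * epsilon_max * sin(delta)
delta = 27 deg = 0.4712 rad
sin(delta) = 0.4540
E_loss = pi * 228646.0000 * 0.091 * 0.4540
E_loss = 29675.7455


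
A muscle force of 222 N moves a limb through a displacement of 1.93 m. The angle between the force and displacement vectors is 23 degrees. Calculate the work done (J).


W = F * d * cos(theta)
theta = 23 deg = 0.4014 rad
cos(theta) = 0.9205
W = 222 * 1.93 * 0.9205
W = 394.3995


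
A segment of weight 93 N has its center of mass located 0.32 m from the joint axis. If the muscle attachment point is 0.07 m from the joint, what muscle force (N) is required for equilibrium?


F_muscle = W * d_load / d_muscle
F_muscle = 93 * 0.32 / 0.07
Numerator = 29.7600
F_muscle = 425.1429


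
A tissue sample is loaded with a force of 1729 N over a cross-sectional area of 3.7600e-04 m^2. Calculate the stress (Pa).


stress = F / A
stress = 1729 / 3.7600e-04
stress = 4.5984e+06


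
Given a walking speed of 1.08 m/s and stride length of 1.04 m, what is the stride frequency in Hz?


f = v / stride_length
f = 1.08 / 1.04
f = 1.0385
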